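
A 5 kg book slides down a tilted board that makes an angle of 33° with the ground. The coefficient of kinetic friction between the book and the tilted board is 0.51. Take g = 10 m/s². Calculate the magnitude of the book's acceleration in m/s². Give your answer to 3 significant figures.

1.17 m/s²

Resolving the weight along the incline: the component pulling the book down the slope is mg sin 33° = 5 × 10 × 0.5446 = 27.230 N, and the normal force is N = mg cos 33° = 5 × 10 × 0.8387 = 41.935 N.
Kinetic friction acts up the slope with magnitude f = μN = 0.51 × 41.935 = 21.387 N.
Net force along the incline is 27.230 − 21.387 = 5.843 N, so a = 5.843 / 5 = 1.1686 m/s².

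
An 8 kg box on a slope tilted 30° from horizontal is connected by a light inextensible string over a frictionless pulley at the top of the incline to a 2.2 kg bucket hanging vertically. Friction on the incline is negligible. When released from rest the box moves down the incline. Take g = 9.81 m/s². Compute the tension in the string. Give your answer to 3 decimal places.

25.391 N

For the box on the incline: the weight component along the slope is m₁g sin 30° = 8 × 9.81 × 0.5000 = 39.240 N and the normal force is N = m₁g cos 30° = 67.966 N.
Newton's second law for the box (down-slope positive): 39.240 − T = 8 a. For the hanging bucket (upward positive): T − 2.2 × 9.81 = 2.2 a.
Adding the two equations eliminates T: 17.658 = 10.2 a, so a = 1.7312 m/s².
Then from the hanging bucket's equation, T = 2.2 × (9.81 + 1.7312) = 25.391 N.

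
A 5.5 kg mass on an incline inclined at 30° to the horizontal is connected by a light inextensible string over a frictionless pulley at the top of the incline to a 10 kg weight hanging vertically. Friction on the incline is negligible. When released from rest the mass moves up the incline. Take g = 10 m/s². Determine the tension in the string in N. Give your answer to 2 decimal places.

53.23 N

For the mass on the incline: the weight component along the slope is m₁g sin 30° = 5.5 × 10 × 0.5000 = 27.500 N and the normal force is N = m₁g cos 30° = 47.631 N.
Newton's second law for the mass (up-slope positive): T − 27.500 = 5.5 a. For the hanging weight (downward positive): 10 × 10 − T = 10 a.
Adding the two equations eliminates T: 72.500 = 15.5 a, so a = 4.6774 m/s².
Then from the hanging weight's equation, T = 10 × (10 − 4.6774) = 53.226 N.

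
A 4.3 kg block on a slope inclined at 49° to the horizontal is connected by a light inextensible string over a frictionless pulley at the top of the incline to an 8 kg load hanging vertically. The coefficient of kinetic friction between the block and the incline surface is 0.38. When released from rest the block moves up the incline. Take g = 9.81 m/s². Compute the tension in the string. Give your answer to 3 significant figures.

For the block on the incline: the weight component along the slope is m₁g sin 49° = 4.3 × 9.81 × 0.7547 = 31.836 N and the normal force is N = m₁g cos 49° = 27.675 N.
Kinetic friction opposes the block's motion up the incline: f = μN = 0.38 × 27.675 = 10.517 N acting down the slope.
Newton's second law for the block (up-slope positive): T − 31.836 − 10.517 = 4.3 a. For the hanging load (downward positive): 8 × 9.81 − T = 8 a.
Adding the two equations eliminates T: 36.127 = 12.3 a, so a = 2.9372 m/s².
Then from the hanging load's equation, T = 8 × (9.81 − 2.9372) = 54.982 N.

55.0 N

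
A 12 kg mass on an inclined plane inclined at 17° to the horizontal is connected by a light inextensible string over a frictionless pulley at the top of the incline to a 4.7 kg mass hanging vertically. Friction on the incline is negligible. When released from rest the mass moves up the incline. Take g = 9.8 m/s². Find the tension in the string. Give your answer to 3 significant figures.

42.8 N

For the mass on the incline: the weight component along the slope is m₁g sin 17° = 12 × 9.8 × 0.2924 = 34.386 N and the normal force is N = m₁g cos 17° = 112.461 N.
Newton's second law for the mass (up-slope positive): T − 34.386 = 12 a. For the hanging mass (downward positive): 4.7 × 9.8 − T = 4.7 a.
Adding the two equations eliminates T: 11.674 = 16.7 a, so a = 0.6990 m/s².
Then from the hanging mass's equation, T = 4.7 × (9.8 − 0.6990) = 42.775 N.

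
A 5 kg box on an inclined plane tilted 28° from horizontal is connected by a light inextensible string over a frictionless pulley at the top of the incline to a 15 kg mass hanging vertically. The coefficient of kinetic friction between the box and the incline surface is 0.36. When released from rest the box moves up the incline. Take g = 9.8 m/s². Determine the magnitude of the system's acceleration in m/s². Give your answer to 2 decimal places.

For the box on the incline: the weight component along the slope is m₁g sin 28° = 5 × 9.8 × 0.4695 = 23.005 N and the normal force is N = m₁g cos 28° = 43.264 N.
Kinetic friction opposes the box's motion up the incline: f = μN = 0.36 × 43.264 = 15.575 N acting down the slope.
Newton's second law for the box (up-slope positive): T − 23.005 − 15.575 = 5 a. For the hanging mass (downward positive): 15 × 9.8 − T = 15 a.
Adding the two equations eliminates T: 108.420 = 20 a, so a = 5.4210 m/s².

5.42 m/s²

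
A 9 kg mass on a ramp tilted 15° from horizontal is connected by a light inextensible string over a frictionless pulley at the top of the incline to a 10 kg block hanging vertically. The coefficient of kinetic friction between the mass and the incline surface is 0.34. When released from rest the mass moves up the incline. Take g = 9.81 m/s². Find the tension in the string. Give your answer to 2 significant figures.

For the mass on the incline: the weight component along the slope is m₁g sin 15° = 9 × 9.81 × 0.2588 = 22.849 N and the normal force is N = m₁g cos 15° = 85.282 N.
Kinetic friction opposes the mass's motion up the incline: f = μN = 0.34 × 85.282 = 28.996 N acting down the slope.
Newton's second law for the mass (up-slope positive): T − 22.849 − 28.996 = 9 a. For the hanging block (downward positive): 10 × 9.81 − T = 10 a.
Adding the two equations eliminates T: 46.255 = 19 a, so a = 2.4345 m/s².
Then from the hanging block's equation, T = 10 × (9.81 − 2.4345) = 73.755 N.

74 N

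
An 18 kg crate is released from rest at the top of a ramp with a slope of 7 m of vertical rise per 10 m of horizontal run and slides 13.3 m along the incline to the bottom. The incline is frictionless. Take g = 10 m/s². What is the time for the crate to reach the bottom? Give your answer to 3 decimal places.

2.154 s

The weight component along the incline is mg sin 34.99° = 103.223 N and the normal force is N = mg cos 34.99° = 147.462 N.
With no friction, a = g sin 34.99° = 5.7346 m/s².
Starting from rest, L = ½at², so t = √(2L/a) = √(2 × 13.3 / 5.7346) = 2.1537 s.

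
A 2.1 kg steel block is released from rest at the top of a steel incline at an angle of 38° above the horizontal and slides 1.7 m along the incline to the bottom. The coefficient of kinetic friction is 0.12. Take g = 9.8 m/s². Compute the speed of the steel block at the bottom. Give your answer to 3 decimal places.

4.167 m/s

The weight component along the incline is mg sin 38° = 12.670 N and the normal force is N = mg cos 38° = 16.217 N.
Friction up the slope is f = μN = 0.12 × 16.217 = 1.946 N, so the net downslope force is 12.670 − 1.946 = 10.724 N and a = 10.724 / 2.1 = 5.1067 m/s².
Starting from rest over a distance of 1.7 m, v² = 2aL = 2 × 5.1067 × 1.7 = 17.3628, so v = 4.1669 m/s.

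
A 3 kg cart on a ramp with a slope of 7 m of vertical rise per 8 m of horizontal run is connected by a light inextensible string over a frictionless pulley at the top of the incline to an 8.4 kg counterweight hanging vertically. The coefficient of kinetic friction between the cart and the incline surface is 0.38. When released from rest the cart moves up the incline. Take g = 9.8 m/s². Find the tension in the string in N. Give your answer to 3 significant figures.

For the cart on the incline: the weight component along the slope is m₁g sin 41.19° = 3 × 9.8 × 0.6585 = 19.360 N and the normal force is N = m₁g cos 41.19° = 22.126 N.
Kinetic friction opposes the cart's motion up the incline: f = μN = 0.38 × 22.126 = 8.408 N acting down the slope.
Newton's second law for the cart (up-slope positive): T − 19.360 − 8.408 = 3 a. For the hanging counterweight (downward positive): 8.4 × 9.8 − T = 8.4 a.
Adding the two equations eliminates T: 54.552 = 11.4 a, so a = 4.7853 m/s².
Then from the hanging counterweight's equation, T = 8.4 × (9.8 − 4.7853) = 42.123 N.

42.1 N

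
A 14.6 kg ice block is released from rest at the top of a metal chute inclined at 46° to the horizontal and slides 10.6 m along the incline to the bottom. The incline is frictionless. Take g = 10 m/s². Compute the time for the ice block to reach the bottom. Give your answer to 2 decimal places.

The weight component along the incline is mg sin 46° = 105.024 N and the normal force is N = mg cos 46° = 101.420 N.
With no friction, a = g sin 46° = 7.1934 m/s².
Starting from rest, L = ½at², so t = √(2L/a) = √(2 × 10.6 / 7.1934) = 1.7167 s.

1.72 s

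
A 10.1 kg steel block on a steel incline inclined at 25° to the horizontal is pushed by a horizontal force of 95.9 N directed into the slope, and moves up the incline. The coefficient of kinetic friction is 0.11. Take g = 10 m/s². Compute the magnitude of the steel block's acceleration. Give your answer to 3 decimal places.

2.941 m/s²

The horizontal push has components F cos 25° = 95.9 × 0.9063 = 86.914 N up the incline and F sin 25° = 95.9 × 0.4226 = 40.527 N pressing into the surface.
The normal force is therefore N = mg cos 25° + F sin 25° = 91.536 + 40.527 = 132.063 N, and kinetic friction down the slope is μN = 0.11 × 132.063 = 14.527 N.
Along the incline: F cos 25° − mg sin 25° − μN = ma, so 86.914 − 42.683 − 14.527 = 10.1 a, giving a = 2.9410 m/s².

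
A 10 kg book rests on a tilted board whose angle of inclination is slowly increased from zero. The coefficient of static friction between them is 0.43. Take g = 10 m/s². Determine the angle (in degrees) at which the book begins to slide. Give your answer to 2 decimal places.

At the threshold of sliding, static friction is at its maximum μ_s N and exactly balances the weight component along the incline: mg sin θ = μ_s mg cos θ.
Hence tan θ = μ_s = 0.43, so θ = arctan(0.43) = 23.2677°.

23.27°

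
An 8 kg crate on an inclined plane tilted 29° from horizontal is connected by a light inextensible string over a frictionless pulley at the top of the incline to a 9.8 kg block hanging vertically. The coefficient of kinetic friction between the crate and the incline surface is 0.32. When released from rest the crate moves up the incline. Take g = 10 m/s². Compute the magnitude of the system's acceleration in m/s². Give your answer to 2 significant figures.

2.1 m/s²

For the crate on the incline: the weight component along the slope is m₁g sin 29° = 8 × 10 × 0.4848 = 38.784 N and the normal force is N = m₁g cos 29° = 69.970 N.
Kinetic friction opposes the crate's motion up the incline: f = μN = 0.32 × 69.970 = 22.390 N acting down the slope.
Newton's second law for the crate (up-slope positive): T − 38.784 − 22.390 = 8 a. For the hanging block (downward positive): 9.8 × 10 − T = 9.8 a.
Adding the two equations eliminates T: 36.826 = 17.8 a, so a = 2.0689 m/s².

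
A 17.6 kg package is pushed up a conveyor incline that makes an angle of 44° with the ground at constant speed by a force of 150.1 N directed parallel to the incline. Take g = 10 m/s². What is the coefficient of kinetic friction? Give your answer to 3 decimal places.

At constant speed ΣF = 0 along the incline. The applied 150.1 N acts up the slope; the weight component mg sin 44° = 122.260 N and kinetic friction μN both act down the slope.
So 150.1 = 122.260 + μ × 126.604, giving μ = (150.1 − 122.260) / 126.604 = 0.2199.

0.220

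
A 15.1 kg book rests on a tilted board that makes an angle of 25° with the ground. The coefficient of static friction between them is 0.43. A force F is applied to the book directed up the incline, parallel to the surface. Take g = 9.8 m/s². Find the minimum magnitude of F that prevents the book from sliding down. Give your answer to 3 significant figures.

4.87 N

The normal force is N = mg cos 25° = 134.115 N. With F at its minimum the book is on the verge of sliding down, so static friction is at its maximum μ_s N = 0.43 × 134.115 = 57.669 N and acts up the slope.
Equilibrium along the incline: F + μ_s N = mg sin 25°, so F = 62.539 − 57.669 = 4.870 N.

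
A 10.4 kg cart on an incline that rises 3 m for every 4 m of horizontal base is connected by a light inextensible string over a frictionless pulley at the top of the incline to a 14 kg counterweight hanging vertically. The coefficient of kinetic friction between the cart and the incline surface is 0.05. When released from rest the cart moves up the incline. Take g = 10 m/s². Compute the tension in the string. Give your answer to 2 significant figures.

For the cart on the incline: the weight component along the slope is m₁g sin 36.87° = 10.4 × 10 × 0.6000 = 62.400 N and the normal force is N = m₁g cos 36.87° = 83.200 N.
Kinetic friction opposes the cart's motion up the incline: f = μN = 0.05 × 83.200 = 4.160 N acting down the slope.
Newton's second law for the cart (up-slope positive): T − 62.400 − 4.160 = 10.4 a. For the hanging counterweight (downward positive): 14 × 10 − T = 14 a.
Adding the two equations eliminates T: 73.440 = 24.4 a, so a = 3.0098 m/s².
Then from the hanging counterweight's equation, T = 14 × (10 − 3.0098) = 97.863 N.

98 N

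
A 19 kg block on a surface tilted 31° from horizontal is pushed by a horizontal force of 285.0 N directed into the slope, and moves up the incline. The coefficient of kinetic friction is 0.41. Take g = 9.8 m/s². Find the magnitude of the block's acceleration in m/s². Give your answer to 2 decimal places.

The horizontal push has components F cos 31° = 285.0 × 0.8572 = 244.302 N up the incline and F sin 31° = 285.0 × 0.5150 = 146.775 N pressing into the surface.
The normal force is therefore N = mg cos 31° + F sin 31° = 159.611 + 146.775 = 306.386 N, and kinetic friction down the slope is μN = 0.41 × 306.386 = 125.618 N.
Along the incline: F cos 31° − mg sin 31° − μN = ma, so 244.302 − 95.893 − 125.618 = 19 a, giving a = 1.1995 m/s².

1.20 m/s²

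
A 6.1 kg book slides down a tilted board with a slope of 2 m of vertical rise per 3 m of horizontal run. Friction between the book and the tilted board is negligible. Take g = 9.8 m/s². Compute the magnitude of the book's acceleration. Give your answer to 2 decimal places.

5.44 m/s²

Resolving the weight along the incline: the component pulling the book down the slope is mg sin 33.69° = 6.1 × 9.8 × 0.5547 = 33.160 N, and the normal force is N = mg cos 33.69° = 6.1 × 9.8 × 0.8321 = 49.743 N.
With no friction the net force along the incline is 33.160 N, so a = g sin 33.69° = 33.160 / 6.1 = 5.4361 m/s².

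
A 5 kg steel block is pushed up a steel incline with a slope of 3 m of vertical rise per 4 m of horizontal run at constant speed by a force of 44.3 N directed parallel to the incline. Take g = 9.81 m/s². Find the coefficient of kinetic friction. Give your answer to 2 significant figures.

0.38

At constant speed ΣF = 0 along the incline. The applied 44.3 N acts up the slope; the weight component mg sin 36.87° = 29.430 N and kinetic friction μN both act down the slope.
So 44.3 = 29.430 + μ × 39.240, giving μ = (44.3 − 29.430) / 39.240 = 0.3790.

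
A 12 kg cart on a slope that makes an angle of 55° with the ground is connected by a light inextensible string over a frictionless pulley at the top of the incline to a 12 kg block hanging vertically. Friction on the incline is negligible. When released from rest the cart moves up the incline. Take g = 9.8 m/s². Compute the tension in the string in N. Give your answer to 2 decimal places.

106.97 N

For the cart on the incline: the weight component along the slope is m₁g sin 55° = 12 × 9.8 × 0.8192 = 96.338 N and the normal force is N = m₁g cos 55° = 67.453 N.
Newton's second law for the cart (up-slope positive): T − 96.338 = 12 a. For the hanging block (downward positive): 12 × 9.8 − T = 12 a.
Adding the two equations eliminates T: 21.262 = 24 a, so a = 0.8859 m/s².
Then from the hanging block's equation, T = 12 × (9.8 − 0.8859) = 106.969 N.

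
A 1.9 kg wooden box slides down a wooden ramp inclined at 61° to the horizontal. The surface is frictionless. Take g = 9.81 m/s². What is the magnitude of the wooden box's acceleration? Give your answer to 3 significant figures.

8.58 m/s²

Resolving the weight along the incline: the component pulling the wooden box down the slope is mg sin 61° = 1.9 × 9.81 × 0.8746 = 16.302 N, and the normal force is N = mg cos 61° = 1.9 × 9.81 × 0.4848 = 9.036 N.
With no friction the net force along the incline is 16.302 N, so a = g sin 61° = 16.302 / 1.9 = 8.5800 m/s².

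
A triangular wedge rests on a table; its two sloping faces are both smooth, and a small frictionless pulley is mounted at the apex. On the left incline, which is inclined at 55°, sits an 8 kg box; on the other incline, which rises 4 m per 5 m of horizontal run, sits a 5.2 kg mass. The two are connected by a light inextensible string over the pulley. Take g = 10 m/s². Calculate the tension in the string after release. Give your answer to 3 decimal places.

Resolve each weight along its own incline: the 8 kg mass has component 8 × 10 × sin 55° = 65.532 N down its slope, and the 5.2 kg mass has 5.2 × 10 × sin 38.66° = 32.484 N down its slope.
The 8 kg side's 65.532 N exceeds the other side's 32.484 N, so that mass slides down and the 5.2 kg mass slides up. Taking that direction as positive, Newton's second law for the whole system gives 65.532 − 32.484 = (8 + 5.2) a, so a = 33.048 / 13.2 = 2.5036 m/s².
For the 5.2 kg mass (up-slope positive): T − 32.484 = 5.2 × 2.5036, so T = 45.503 N.

45.503 N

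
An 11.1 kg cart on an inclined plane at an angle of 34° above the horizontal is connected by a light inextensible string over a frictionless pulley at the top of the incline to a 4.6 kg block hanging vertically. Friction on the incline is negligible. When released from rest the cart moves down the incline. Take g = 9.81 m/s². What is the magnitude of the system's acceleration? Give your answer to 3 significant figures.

1.00 m/s²

For the cart on the incline: the weight component along the slope is m₁g sin 34° = 11.1 × 9.81 × 0.5592 = 60.892 N and the normal force is N = m₁g cos 34° = 90.275 N.
Newton's second law for the cart (down-slope positive): 60.892 − T = 11.1 a. For the hanging block (upward positive): T − 4.6 × 9.81 = 4.6 a.
Adding the two equations eliminates T: 15.766 = 15.7 a, so a = 1.0042 m/s².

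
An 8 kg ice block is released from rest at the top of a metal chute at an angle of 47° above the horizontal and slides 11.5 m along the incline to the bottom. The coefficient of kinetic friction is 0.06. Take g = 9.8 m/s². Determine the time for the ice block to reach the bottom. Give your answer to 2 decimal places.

The weight component along the incline is mg sin 47° = 57.338 N and the normal force is N = mg cos 47° = 53.469 N.
Friction up the slope is f = μN = 0.06 × 53.469 = 3.208 N, so the net downslope force is 57.338 − 3.208 = 54.130 N and a = 54.130 / 8 = 6.7663 m/s².
Starting from rest, L = ½at², so t = √(2L/a) = √(2 × 11.5 / 6.7663) = 1.8437 s.

1.84 s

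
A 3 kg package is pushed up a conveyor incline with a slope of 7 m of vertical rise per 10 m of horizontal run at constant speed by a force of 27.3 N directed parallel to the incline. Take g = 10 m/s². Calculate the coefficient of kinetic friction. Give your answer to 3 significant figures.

At constant speed ΣF = 0 along the incline. The applied 27.3 N acts up the slope; the weight component mg sin 34.99° = 17.204 N and kinetic friction μN both act down the slope.
So 27.3 = 17.204 + μ × 24.577, giving μ = (27.3 − 17.204) / 24.577 = 0.4108.

0.411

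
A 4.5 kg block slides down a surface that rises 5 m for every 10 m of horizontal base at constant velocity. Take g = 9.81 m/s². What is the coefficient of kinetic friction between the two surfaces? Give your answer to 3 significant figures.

At constant velocity the net force along the incline is zero: mg sin 26.57° = μ mg cos 26.57°.
So μ = tan 26.57° = 0.4472 / 0.8944 = 0.5000.

0.500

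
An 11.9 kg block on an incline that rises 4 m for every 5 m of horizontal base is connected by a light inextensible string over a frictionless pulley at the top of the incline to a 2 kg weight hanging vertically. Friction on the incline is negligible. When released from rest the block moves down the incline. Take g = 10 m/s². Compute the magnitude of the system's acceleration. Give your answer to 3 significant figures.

For the block on the incline: the weight component along the slope is m₁g sin 38.66° = 11.9 × 10 × 0.6247 = 74.339 N and the normal force is N = m₁g cos 38.66° = 92.923 N.
Newton's second law for the block (down-slope positive): 74.339 − T = 11.9 a. For the hanging weight (upward positive): T − 2 × 10 = 2 a.
Adding the two equations eliminates T: 54.339 = 13.9 a, so a = 3.9093 m/s².

3.91 m/s²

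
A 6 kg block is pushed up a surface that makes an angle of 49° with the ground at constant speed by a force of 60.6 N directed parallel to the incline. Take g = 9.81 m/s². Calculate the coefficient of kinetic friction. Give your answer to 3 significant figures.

At constant speed ΣF = 0 along the incline. The applied 60.6 N acts up the slope; the weight component mg sin 49° = 44.422 N and kinetic friction μN both act down the slope.
So 60.6 = 44.422 + μ × 38.616, giving μ = (60.6 − 44.422) / 38.616 = 0.4189.

0.419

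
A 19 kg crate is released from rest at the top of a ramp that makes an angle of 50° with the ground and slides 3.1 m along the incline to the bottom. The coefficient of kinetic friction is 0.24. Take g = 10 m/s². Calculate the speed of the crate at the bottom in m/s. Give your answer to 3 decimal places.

The weight component along the incline is mg sin 50° = 145.548 N and the normal force is N = mg cos 50° = 122.130 N.
Friction up the slope is f = μN = 0.24 × 122.130 = 29.311 N, so the net downslope force is 145.548 − 29.311 = 116.237 N and a = 116.237 / 19 = 6.1177 m/s².
Starting from rest over a distance of 3.1 m, v² = 2aL = 2 × 6.1177 × 3.1 = 37.9297, so v = 6.1587 m/s.

6.159 m/s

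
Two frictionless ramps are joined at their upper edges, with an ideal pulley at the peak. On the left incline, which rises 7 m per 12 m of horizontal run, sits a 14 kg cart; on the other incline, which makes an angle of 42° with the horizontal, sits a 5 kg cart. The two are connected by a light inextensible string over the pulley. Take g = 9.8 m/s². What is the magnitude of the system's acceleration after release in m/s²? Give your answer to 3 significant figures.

Resolve each weight along its own incline: the 14 kg mass has component 14 × 9.8 × sin 30.26° = 69.131 N down its slope, and the 5 kg mass has 5 × 9.8 × sin 42° = 32.787 N down its slope.
The 14 kg side's 69.131 N exceeds the other side's 32.787 N, so that mass slides down and the 5 kg mass slides up. Taking that direction as positive, Newton's second law for the whole system gives 69.131 − 32.787 = (14 + 5) a, so a = 36.344 / 19 = 1.9128 m/s².

1.91 m/s²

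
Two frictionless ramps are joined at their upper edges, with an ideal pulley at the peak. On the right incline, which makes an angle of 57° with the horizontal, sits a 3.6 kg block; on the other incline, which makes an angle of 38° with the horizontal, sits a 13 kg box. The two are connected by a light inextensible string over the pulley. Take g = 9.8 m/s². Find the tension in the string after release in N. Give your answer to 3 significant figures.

Resolve each weight along its own incline: the 3.6 kg mass has component 3.6 × 9.8 × sin 57° = 29.588 N down its slope, and the 13 kg mass has 13 × 9.8 × sin 38° = 78.435 N down its slope.
The 13 kg side's 78.435 N exceeds the other side's 29.588 N, so that mass slides down and the 3.6 kg mass slides up. Taking that direction as positive, Newton's second law for the whole system gives 78.435 − 29.588 = (3.6 + 13) a, so a = 48.847 / 16.6 = 2.9426 m/s².
For the 3.6 kg mass (up-slope positive): T − 29.588 = 3.6 × 2.9426, so T = 40.181 N.

40.2 N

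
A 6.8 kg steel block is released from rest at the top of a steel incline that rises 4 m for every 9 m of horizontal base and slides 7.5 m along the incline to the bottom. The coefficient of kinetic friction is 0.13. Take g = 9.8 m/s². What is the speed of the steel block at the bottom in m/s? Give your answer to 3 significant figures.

6.50 m/s

The weight component along the incline is mg sin 23.96° = 27.065 N and the normal force is N = mg cos 23.96° = 60.896 N.
Friction up the slope is f = μN = 0.13 × 60.896 = 7.916 N, so the net downslope force is 27.065 − 7.916 = 19.149 N and a = 19.149 / 6.8 = 2.8160 m/s².
Starting from rest over a distance of 7.5 m, v² = 2aL = 2 × 2.8160 × 7.5 = 42.2400, so v = 6.4992 m/s.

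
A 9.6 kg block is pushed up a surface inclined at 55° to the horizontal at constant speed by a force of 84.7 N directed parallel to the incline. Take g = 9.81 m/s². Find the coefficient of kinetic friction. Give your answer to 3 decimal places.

0.140

At constant speed ΣF = 0 along the incline. The applied 84.7 N acts up the slope; the weight component mg sin 55° = 77.144 N and kinetic friction μN both act down the slope.
So 84.7 = 77.144 + μ × 54.017, giving μ = (84.7 − 77.144) / 54.017 = 0.1399.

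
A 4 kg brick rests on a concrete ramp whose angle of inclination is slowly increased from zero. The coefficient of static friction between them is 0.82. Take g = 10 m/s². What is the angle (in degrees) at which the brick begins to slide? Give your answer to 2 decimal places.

39.35°

At the threshold of sliding, static friction is at its maximum μ_s N and exactly balances the weight component along the incline: mg sin θ = μ_s mg cos θ.
Hence tan θ = μ_s = 0.82, so θ = arctan(0.82) = 39.3518°.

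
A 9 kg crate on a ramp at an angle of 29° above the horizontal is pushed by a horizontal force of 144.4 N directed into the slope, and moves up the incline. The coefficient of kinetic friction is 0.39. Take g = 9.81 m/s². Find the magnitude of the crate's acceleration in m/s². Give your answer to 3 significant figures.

The horizontal push has components F cos 29° = 144.4 × 0.8746 = 126.292 N up the incline and F sin 29° = 144.4 × 0.4848 = 70.005 N pressing into the surface.
The normal force is therefore N = mg cos 29° + F sin 29° = 77.218 + 70.005 = 147.223 N, and kinetic friction down the slope is μN = 0.39 × 147.223 = 57.417 N.
Along the incline: F cos 29° − mg sin 29° − μN = ma, so 126.292 − 42.803 − 57.417 = 9 a, giving a = 2.8969 m/s².

2.90 m/s²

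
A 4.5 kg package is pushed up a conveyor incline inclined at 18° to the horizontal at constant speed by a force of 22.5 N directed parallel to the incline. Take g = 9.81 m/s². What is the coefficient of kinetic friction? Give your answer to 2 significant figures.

0.21

At constant speed ΣF = 0 along the incline. The applied 22.5 N acts up the slope; the weight component mg sin 18° = 13.642 N and kinetic friction μN both act down the slope.
So 22.5 = 13.642 + μ × 41.984, giving μ = (22.5 − 13.642) / 41.984 = 0.2110.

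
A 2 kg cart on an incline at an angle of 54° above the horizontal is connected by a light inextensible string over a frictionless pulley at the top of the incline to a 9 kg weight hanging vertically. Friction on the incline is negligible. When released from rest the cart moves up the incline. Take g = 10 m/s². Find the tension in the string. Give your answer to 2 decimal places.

For the cart on the incline: the weight component along the slope is m₁g sin 54° = 2 × 10 × 0.8090 = 16.180 N and the normal force is N = m₁g cos 54° = 11.756 N.
Newton's second law for the cart (up-slope positive): T − 16.180 = 2 a. For the hanging weight (downward positive): 9 × 10 − T = 9 a.
Adding the two equations eliminates T: 73.820 = 11 a, so a = 6.7109 m/s².
Then from the hanging weight's equation, T = 9 × (10 − 6.7109) = 29.602 N.

29.60 N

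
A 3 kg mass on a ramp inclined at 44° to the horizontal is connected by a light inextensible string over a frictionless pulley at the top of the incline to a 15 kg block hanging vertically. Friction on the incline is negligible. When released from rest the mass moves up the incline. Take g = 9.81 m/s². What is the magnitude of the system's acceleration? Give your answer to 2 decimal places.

7.04 m/s²

For the mass on the incline: the weight component along the slope is m₁g sin 44° = 3 × 9.81 × 0.6947 = 20.445 N and the normal force is N = m₁g cos 44° = 21.170 N.
Newton's second law for the mass (up-slope positive): T − 20.445 = 3 a. For the hanging block (downward positive): 15 × 9.81 − T = 15 a.
Adding the two equations eliminates T: 126.705 = 18 a, so a = 7.0392 m/s².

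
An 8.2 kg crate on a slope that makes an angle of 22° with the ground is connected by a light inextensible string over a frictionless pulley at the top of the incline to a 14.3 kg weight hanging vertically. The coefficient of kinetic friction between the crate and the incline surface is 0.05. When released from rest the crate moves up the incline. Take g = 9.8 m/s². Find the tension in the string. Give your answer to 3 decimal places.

72.573 N

For the crate on the incline: the weight component along the slope is m₁g sin 22° = 8.2 × 9.8 × 0.3746 = 30.103 N and the normal force is N = m₁g cos 22° = 74.508 N.
Kinetic friction opposes the crate's motion up the incline: f = μN = 0.05 × 74.508 = 3.725 N acting down the slope.
Newton's second law for the crate (up-slope positive): T − 30.103 − 3.725 = 8.2 a. For the hanging weight (downward positive): 14.3 × 9.8 − T = 14.3 a.
Adding the two equations eliminates T: 106.312 = 22.5 a, so a = 4.7250 m/s².
Then from the hanging weight's equation, T = 14.3 × (9.8 − 4.7250) = 72.573 N.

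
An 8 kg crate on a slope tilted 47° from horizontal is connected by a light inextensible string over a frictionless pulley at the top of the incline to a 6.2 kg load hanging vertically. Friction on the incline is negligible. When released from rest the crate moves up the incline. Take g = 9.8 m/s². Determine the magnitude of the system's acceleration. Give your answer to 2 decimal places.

For the crate on the incline: the weight component along the slope is m₁g sin 47° = 8 × 9.8 × 0.7314 = 57.342 N and the normal force is N = m₁g cos 47° = 53.469 N.
Newton's second law for the crate (up-slope positive): T − 57.342 = 8 a. For the hanging load (downward positive): 6.2 × 9.8 − T = 6.2 a.
Adding the two equations eliminates T: 3.418 = 14.2 a, so a = 0.2407 m/s².

0.24 m/s²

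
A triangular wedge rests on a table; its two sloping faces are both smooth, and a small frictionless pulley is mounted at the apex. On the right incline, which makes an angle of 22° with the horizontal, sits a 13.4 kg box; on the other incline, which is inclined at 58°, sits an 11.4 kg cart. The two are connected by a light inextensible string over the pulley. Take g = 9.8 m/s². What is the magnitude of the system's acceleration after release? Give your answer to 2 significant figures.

Resolve each weight along its own incline: the 13.4 kg mass has component 13.4 × 9.8 × sin 22° = 49.193 N down its slope, and the 11.4 kg mass has 11.4 × 9.8 × sin 58° = 94.744 N down its slope.
The 11.4 kg side's 94.744 N exceeds the other side's 49.193 N, so that mass slides down and the 13.4 kg mass slides up. Taking that direction as positive, Newton's second law for the whole system gives 94.744 − 49.193 = (13.4 + 11.4) a, so a = 45.551 / 24.8 = 1.8367 m/s².

1.8 m/s²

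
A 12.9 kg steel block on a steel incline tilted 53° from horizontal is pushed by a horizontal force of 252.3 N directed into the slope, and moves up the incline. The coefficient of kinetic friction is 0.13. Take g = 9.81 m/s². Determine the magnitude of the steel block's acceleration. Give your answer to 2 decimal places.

1.14 m/s²

The horizontal push has components F cos 53° = 252.3 × 0.6018 = 151.834 N up the incline and F sin 53° = 252.3 × 0.7986 = 201.487 N pressing into the surface.
The normal force is therefore N = mg cos 53° + F sin 53° = 76.157 + 201.487 = 277.644 N, and kinetic friction down the slope is μN = 0.13 × 277.644 = 36.094 N.
Along the incline: F cos 53° − mg sin 53° − μN = ma, so 151.834 − 101.062 − 36.094 = 12.9 a, giving a = 1.1378 m/s².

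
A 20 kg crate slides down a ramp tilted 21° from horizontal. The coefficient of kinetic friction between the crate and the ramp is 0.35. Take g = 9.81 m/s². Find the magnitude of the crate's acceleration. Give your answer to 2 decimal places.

Resolving the weight along the incline: the component pulling the crate down the slope is mg sin 21° = 20 × 9.81 × 0.3584 = 70.318 N, and the normal force is N = mg cos 21° = 20 × 9.81 × 0.9336 = 183.172 N.
Kinetic friction acts up the slope with magnitude f = μN = 0.35 × 183.172 = 64.110 N.
Net force along the incline is 70.318 − 64.110 = 6.208 N, so a = 6.208 / 20 = 0.3104 m/s².

0.31 m/s²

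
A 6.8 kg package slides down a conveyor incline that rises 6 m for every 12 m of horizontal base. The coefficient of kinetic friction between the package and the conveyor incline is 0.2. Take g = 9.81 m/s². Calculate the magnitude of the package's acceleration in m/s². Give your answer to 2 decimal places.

2.63 m/s²

Resolving the weight along the incline: the component pulling the package down the slope is mg sin 26.57° = 6.8 × 9.81 × 0.4472 = 29.832 N, and the normal force is N = mg cos 26.57° = 6.8 × 9.81 × 0.8944 = 59.664 N.
Kinetic friction acts up the slope with magnitude f = μN = 0.2 × 59.664 = 11.933 N.
Net force along the incline is 29.832 − 11.933 = 17.899 N, so a = 17.899 / 6.8 = 2.6322 m/s².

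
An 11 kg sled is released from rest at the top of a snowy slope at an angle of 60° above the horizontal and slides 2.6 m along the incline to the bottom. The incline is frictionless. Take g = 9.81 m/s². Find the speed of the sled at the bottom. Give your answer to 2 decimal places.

The weight component along the incline is mg sin 60° = 93.453 N and the normal force is N = mg cos 60° = 53.955 N.
With no friction, a = g sin 60° = 8.4957 m/s².
Starting from rest over a distance of 2.6 m, v² = 2aL = 2 × 8.4957 × 2.6 = 44.1776, so v = 6.6466 m/s.

6.65 m/s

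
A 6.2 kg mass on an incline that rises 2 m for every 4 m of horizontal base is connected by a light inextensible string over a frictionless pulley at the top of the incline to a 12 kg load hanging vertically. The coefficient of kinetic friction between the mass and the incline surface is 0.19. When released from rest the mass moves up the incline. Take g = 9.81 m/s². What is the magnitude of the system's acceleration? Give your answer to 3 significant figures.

4.41 m/s²

For the mass on the incline: the weight component along the slope is m₁g sin 26.57° = 6.2 × 9.81 × 0.4472 = 27.200 N and the normal force is N = m₁g cos 26.57° = 54.401 N.
Kinetic friction opposes the mass's motion up the incline: f = μN = 0.19 × 54.401 = 10.336 N acting down the slope.
Newton's second law for the mass (up-slope positive): T − 27.200 − 10.336 = 6.2 a. For the hanging load (downward positive): 12 × 9.81 − T = 12 a.
Adding the two equations eliminates T: 80.184 = 18.2 a, so a = 4.4057 m/s².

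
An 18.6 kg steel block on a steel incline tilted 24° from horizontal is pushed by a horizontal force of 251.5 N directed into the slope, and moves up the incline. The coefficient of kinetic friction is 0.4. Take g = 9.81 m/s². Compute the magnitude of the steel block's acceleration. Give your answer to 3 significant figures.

2.58 m/s²

The horizontal push has components F cos 24° = 251.5 × 0.9135 = 229.745 N up the incline and F sin 24° = 251.5 × 0.4067 = 102.285 N pressing into the surface.
The normal force is therefore N = mg cos 24° + F sin 24° = 166.683 + 102.285 = 268.968 N, and kinetic friction down the slope is μN = 0.4 × 268.968 = 107.587 N.
Along the incline: F cos 24° − mg sin 24° − μN = ma, so 229.745 − 74.209 − 107.587 = 18.6 a, giving a = 2.5779 m/s².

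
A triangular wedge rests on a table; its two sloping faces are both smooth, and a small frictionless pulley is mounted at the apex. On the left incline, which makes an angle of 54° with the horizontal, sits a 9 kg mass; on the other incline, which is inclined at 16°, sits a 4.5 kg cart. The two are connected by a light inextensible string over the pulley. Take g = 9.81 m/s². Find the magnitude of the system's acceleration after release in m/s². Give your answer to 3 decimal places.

4.390 m/s²

Resolve each weight along its own incline: the 9 kg mass has component 9 × 9.81 × sin 54° = 71.428 N down its slope, and the 4.5 kg mass has 4.5 × 9.81 × sin 16° = 12.168 N down its slope.
The 9 kg side's 71.428 N exceeds the other side's 12.168 N, so that mass slides down and the 4.5 kg mass slides up. Taking that direction as positive, Newton's second law for the whole system gives 71.428 − 12.168 = (9 + 4.5) a, so a = 59.260 / 13.5 = 4.3896 m/s².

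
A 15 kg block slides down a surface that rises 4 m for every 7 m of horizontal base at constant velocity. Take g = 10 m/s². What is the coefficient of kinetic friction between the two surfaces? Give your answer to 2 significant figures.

At constant velocity the net force along the incline is zero: mg sin 29.74° = μ mg cos 29.74°.
So μ = tan 29.74° = 0.4961 / 0.8682 = 0.5714.

0.57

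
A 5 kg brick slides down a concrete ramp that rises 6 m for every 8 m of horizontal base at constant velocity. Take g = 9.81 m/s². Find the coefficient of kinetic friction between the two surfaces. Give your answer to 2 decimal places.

0.75

At constant velocity the net force along the incline is zero: mg sin 36.87° = μ mg cos 36.87°.
So μ = tan 36.87° = 0.6000 / 0.8000 = 0.7500.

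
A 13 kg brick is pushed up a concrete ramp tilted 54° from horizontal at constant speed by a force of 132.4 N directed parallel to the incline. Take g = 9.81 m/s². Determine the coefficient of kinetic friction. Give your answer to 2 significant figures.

At constant speed ΣF = 0 along the incline. The applied 132.4 N acts up the slope; the weight component mg sin 54° = 103.174 N and kinetic friction μN both act down the slope.
So 132.4 = 103.174 + μ × 74.960, giving μ = (132.4 − 103.174) / 74.960 = 0.3899.

0.39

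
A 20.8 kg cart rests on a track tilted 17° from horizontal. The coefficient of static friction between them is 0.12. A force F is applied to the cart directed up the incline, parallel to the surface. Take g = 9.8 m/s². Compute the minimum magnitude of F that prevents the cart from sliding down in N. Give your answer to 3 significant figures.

The normal force is N = mg cos 17° = 194.933 N. With F at its minimum the cart is on the verge of sliding down, so static friction is at its maximum μ_s N = 0.12 × 194.933 = 23.392 N and acts up the slope.
Equilibrium along the incline: F + μ_s N = mg sin 17°, so F = 59.597 − 23.392 = 36.205 N.

36.2 N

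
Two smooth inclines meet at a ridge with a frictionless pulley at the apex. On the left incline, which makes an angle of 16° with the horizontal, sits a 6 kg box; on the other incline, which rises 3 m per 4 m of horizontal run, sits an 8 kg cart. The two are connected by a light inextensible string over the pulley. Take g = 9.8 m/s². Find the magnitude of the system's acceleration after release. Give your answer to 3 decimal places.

Resolve each weight along its own incline: the 6 kg mass has component 6 × 9.8 × sin 16° = 16.207 N down its slope, and the 8 kg mass has 8 × 9.8 × sin 36.87° = 47.040 N down its slope.
The 8 kg side's 47.040 N exceeds the other side's 16.207 N, so that mass slides down and the 6 kg mass slides up. Taking that direction as positive, Newton's second law for the whole system gives 47.040 − 16.207 = (6 + 8) a, so a = 30.833 / 14 = 2.2024 m/s².

2.202 m/s²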